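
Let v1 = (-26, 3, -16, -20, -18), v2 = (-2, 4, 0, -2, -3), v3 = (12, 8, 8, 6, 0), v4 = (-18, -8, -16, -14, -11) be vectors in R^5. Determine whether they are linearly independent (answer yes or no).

Form the matrix with these vectors as rows and row reduce.
R2 ← R2 − (1/13)·R1: [0, 49/13, 16/13, -6/13, -21/13]
R3 ← R3 + (6/13)·R1: [0, 122/13, 8/13, -42/13, -108/13]
R4 ← R4 − (9/13)·R1: [0, -131/13, -64/13, -2/13, 19/13]
R3 ← R3 − (122/49)·R2: [0, 0, -120/49, -102/49, -30/7]
R4 ← R4 + (131/49)·R2: [0, 0, -80/49, -68/49, -20/7]
R4 ← R4 − (2/3)·R3: [0, 0, 0, 0, 0]
3 nonzero rows, so the 4 vectors span a space of dimension 3.
Since 3 < 4, the vectors are linearly dependent.

no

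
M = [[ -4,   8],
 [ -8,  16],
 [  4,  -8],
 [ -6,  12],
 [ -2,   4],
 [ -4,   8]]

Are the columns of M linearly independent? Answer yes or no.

no

Row reduce M to echelon form.
R2 ← R2 − (2)·R1: [0, 0]
R3 ← R3 + R1: [0, 0]
R4 ← R4 − (3/2)·R1: [0, 0]
R5 ← R5 − (1/2)·R1: [0, 0]
R6 ← R6 − R1: [0, 0]
1 pivot among 2 columns.
Only 1 < 2 pivot columns, so the columns are linearly dependent.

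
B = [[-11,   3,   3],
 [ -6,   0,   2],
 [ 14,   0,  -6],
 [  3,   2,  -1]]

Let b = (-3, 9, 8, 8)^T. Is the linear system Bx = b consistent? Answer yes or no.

Row reduce the augmented matrix [B | b].
R2 ← R2 − (6/11)·R1: [0, -18/11, 4/11, 117/11]
R3 ← R3 + (14/11)·R1: [0, 42/11, -24/11, 46/11]
R4 ← R4 + (3/11)·R1: [0, 31/11, -2/11, 79/11]
R3 ← R3 + (7/3)·R2: [0, 0, -4/3, 29]
R4 ← R4 + (31/18)·R2: [0, 0, 4/9, 51/2]
R4 ← R4 + (1/3)·R3: [0, 0, 0, 211/6]
The echelon form has 4 nonzero rows; the last pivot sits in the augmented column, so rank(B) = 3 but rank([B|b]) = 4.
Since the ranks differ, the system is inconsistent.

no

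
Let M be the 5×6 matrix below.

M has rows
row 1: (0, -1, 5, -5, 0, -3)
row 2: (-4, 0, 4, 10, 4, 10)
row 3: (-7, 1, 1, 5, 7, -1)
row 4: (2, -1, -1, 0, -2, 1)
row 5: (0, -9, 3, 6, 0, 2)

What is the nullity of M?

Row reduce to echelon form.
Swap R1 ↔ R2
R3 ← R3 − (7/4)·R1: [0, 1, -6, -25/2, 0, -37/2]
R4 ← R4 + (1/2)·R1: [0, -1, 1, 5, 0, 6]
R3 ← R3 + R2: [0, 0, -1, -35/2, 0, -43/2]
R4 ← R4 − R2: [0, 0, -4, 10, 0, 9]
R5 ← R5 − (9)·R2: [0, 0, -42, 51, 0, 29]
R4 ← R4 − (4)·R3: [0, 0, 0, 80, 0, 95]
R5 ← R5 − (42)·R3: [0, 0, 0, 786, 0, 932]
R5 ← R5 − (393/40)·R4: [0, 0, 0, 0, 0, -11/8]
5 nonzero rows, so rank(M) = 5.
M has 6 columns; by rank–nullity, nullity = 6 − 5 = 1.

1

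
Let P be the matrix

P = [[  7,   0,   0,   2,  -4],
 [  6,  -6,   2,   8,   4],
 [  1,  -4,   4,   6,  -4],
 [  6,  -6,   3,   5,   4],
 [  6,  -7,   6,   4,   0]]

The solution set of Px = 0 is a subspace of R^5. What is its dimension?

Row reduce to echelon form.
R2 ← R2 − (6/7)·R1: [0, -6, 2, 44/7, 52/7]
R3 ← R3 − (1/7)·R1: [0, -4, 4, 40/7, -24/7]
R4 ← R4 − (6/7)·R1: [0, -6, 3, 23/7, 52/7]
R5 ← R5 − (6/7)·R1: [0, -7, 6, 16/7, 24/7]
R3 ← R3 − (2/3)·R2: [0, 0, 8/3, 32/21, -176/21]
R4 ← R4 − R2: [0, 0, 1, -3, 0]
R5 ← R5 − (7/6)·R2: [0, 0, 11/3, -106/21, -110/21]
R4 ← R4 − (3/8)·R3: [0, 0, 0, -25/7, 22/7]
R5 ← R5 − (11/8)·R3: [0, 0, 0, -50/7, 44/7]
R5 ← R5 − (2)·R4: [0, 0, 0, 0, 0]
4 nonzero rows, so rank(P) = 4.
P has 5 columns; by rank–nullity, nullity = 5 − 4 = 1.

1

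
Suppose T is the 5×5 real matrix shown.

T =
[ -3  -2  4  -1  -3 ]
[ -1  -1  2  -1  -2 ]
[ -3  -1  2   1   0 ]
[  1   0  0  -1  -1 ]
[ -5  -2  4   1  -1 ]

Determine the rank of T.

2

Row reduce to echelon form.
R2 ← R2 − (1/3)·R1: [0, -1/3, 2/3, -2/3, -1]
R3 ← R3 − R1: [0, 1, -2, 2, 3]
R4 ← R4 + (1/3)·R1: [0, -2/3, 4/3, -4/3, -2]
R5 ← R5 − (5/3)·R1: [0, 4/3, -8/3, 8/3, 4]
R3 ← R3 + (3)·R2: [0, 0, 0, 0, 0]
R4 ← R4 − (2)·R2: [0, 0, 0, 0, 0]
R5 ← R5 + (4)·R2: [0, 0, 0, 0, 0]
Echelon form has 2 nonzero rows, so rank(T) = 2.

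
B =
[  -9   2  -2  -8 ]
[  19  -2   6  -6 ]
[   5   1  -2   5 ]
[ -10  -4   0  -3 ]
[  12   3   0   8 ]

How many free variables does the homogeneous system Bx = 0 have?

Row reduce to echelon form.
R2 ← R2 + (19/9)·R1: [0, 20/9, 16/9, -206/9]
R3 ← R3 + (5/9)·R1: [0, 19/9, -28/9, 5/9]
R4 ← R4 − (10/9)·R1: [0, -56/9, 20/9, 53/9]
R5 ← R5 + (4/3)·R1: [0, 17/3, -8/3, -8/3]
R3 ← R3 − (19/20)·R2: [0, 0, -24/5, 223/10]
R4 ← R4 + (14/5)·R2: [0, 0, 36/5, -291/5]
R5 ← R5 − (51/20)·R2: [0, 0, -36/5, 557/10]
R4 ← R4 + (3/2)·R3: [0, 0, 0, -99/4]
R5 ← R5 − (3/2)·R3: [0, 0, 0, 89/4]
R5 ← R5 + (89/99)·R4: [0, 0, 0, 0]
4 nonzero rows, so rank(B) = 4.
B has 4 columns; by rank–nullity, nullity = 4 − 4 = 0.

0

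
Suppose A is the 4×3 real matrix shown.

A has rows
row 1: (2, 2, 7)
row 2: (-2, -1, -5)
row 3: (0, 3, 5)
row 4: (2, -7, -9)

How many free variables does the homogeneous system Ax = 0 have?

Row reduce to echelon form.
R2 ← R2 + R1: [0, 1, 2]
R4 ← R4 − R1: [0, -9, -16]
R3 ← R3 − (3)·R2: [0, 0, -1]
R4 ← R4 + (9)·R2: [0, 0, 2]
R4 ← R4 + (2)·R3: [0, 0, 0]
3 nonzero rows, so rank(A) = 3.
A has 3 columns; by rank–nullity, nullity = 3 − 3 = 0.

0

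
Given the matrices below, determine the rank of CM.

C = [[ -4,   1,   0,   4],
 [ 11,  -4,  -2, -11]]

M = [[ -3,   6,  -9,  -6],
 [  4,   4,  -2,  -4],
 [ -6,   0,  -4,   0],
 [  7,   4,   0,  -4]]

First compute CM:
[[ 44,  -4,  34,   4],
 [-114,   6, -83,  -6]]
Now row reduce the product.
R2 ← R2 + (57/22)·R1: [0, -48/11, 56/11, 48/11]
2 nonzero rows, so rank(CM) = 2.

2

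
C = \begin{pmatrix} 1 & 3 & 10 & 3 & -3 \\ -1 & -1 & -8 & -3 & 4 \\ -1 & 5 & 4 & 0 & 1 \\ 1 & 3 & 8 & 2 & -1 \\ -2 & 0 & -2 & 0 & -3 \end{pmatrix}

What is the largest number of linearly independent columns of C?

Row reduce to echelon form.
R2 ← R2 + R1: [0, 2, 2, 0, 1]
R3 ← R3 + R1: [0, 8, 14, 3, -2]
R4 ← R4 − R1: [0, 0, -2, -1, 2]
R5 ← R5 + (2)·R1: [0, 6, 18, 6, -9]
R3 ← R3 − (4)·R2: [0, 0, 6, 3, -6]
R5 ← R5 − (3)·R2: [0, 0, 12, 6, -12]
R4 ← R4 + (1/3)·R3: [0, 0, 0, 0, 0]
R5 ← R5 − (2)·R3: [0, 0, 0, 0, 0]
Echelon form has 3 nonzero rows, so rank(C) = 3.
The rank gives the maximum number of linearly independent columns: 3.

3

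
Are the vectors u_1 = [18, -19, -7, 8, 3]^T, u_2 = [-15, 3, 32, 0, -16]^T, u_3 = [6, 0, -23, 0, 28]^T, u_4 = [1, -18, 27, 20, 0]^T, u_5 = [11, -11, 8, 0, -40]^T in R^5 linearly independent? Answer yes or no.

Form the matrix with these vectors as rows and row reduce.
R2 ← R2 + (5/6)·R1: [0, -77/6, 157/6, 20/3, -27/2]
R3 ← R3 − (1/3)·R1: [0, 19/3, -62/3, -8/3, 27]
R4 ← R4 − (1/18)·R1: [0, -305/18, 493/18, 176/9, -1/6]
R5 ← R5 − (11/18)·R1: [0, 11/18, 221/18, -44/9, -251/6]
R3 ← R3 + (38/77)·R2: [0, 0, -597/77, 48/77, 1566/77]
R4 ← R4 − (305/231)·R2: [0, 0, -1654/231, 828/77, 4079/231]
R5 ← R5 + (1/21)·R2: [0, 0, 284/21, -32/7, -892/21]
R4 ← R4 − (1654/1791)·R3: [0, 0, 0, 6076/597, -671/597]
R5 ← R5 + (3124/1791)·R3: [0, 0, 0, -2080/597, -4180/597]
R5 ← R5 + (520/1519)·R4: [0, 0, 0, 0, -11220/1519]
5 nonzero rows, so the 5 vectors span a space of dimension 5.
Since 5 = 5, the vectors are linearly independent.

yes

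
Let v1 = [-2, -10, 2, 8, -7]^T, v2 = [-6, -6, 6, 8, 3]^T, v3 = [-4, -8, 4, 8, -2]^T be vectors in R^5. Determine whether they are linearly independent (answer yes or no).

Form the matrix with these vectors as rows and row reduce.
R2 ← R2 − (3)·R1: [0, 24, 0, -16, 24]
R3 ← R3 − (2)·R1: [0, 12, 0, -8, 12]
R3 ← R3 − (1/2)·R2: [0, 0, 0, 0, 0]
2 nonzero rows, so the 3 vectors span a space of dimension 2.
Since 2 < 3, the vectors are linearly dependent.

no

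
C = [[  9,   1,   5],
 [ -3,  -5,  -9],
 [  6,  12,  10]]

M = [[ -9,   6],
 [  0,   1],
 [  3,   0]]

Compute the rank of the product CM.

2

First compute CM:
[[-66,  55],
 [  0, -23],
 [-24,  48]]
Now row reduce the product.
R3 ← R3 − (4/11)·R1: [0, 28]
R3 ← R3 + (28/23)·R2: [0, 0]
2 nonzero rows, so rank(CM) = 2.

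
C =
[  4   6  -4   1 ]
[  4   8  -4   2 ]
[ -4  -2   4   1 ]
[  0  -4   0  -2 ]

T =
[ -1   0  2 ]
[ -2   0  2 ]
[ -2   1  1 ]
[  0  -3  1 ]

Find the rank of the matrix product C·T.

2

First compute CT:
[[ -8,  -7,  17],
 [-12, -10,  22],
 [  0,   1,  -7],
 [  8,   6, -10]]
Now row reduce the product.
R2 ← R2 − (3/2)·R1: [0, 1/2, -7/2]
R4 ← R4 + R1: [0, -1, 7]
R3 ← R3 − (2)·R2: [0, 0, 0]
R4 ← R4 + (2)·R2: [0, 0, 0]
2 nonzero rows, so rank(CT) = 2.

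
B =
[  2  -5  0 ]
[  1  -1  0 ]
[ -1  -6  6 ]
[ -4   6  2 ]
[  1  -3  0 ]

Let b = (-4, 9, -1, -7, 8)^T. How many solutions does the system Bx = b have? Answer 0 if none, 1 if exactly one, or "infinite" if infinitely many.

0

Row reduce the augmented matrix [B | b].
R2 ← R2 − (1/2)·R1: [0, 3/2, 0, 11]
R3 ← R3 + (1/2)·R1: [0, -17/2, 6, -3]
R4 ← R4 + (2)·R1: [0, -4, 2, -15]
R5 ← R5 − (1/2)·R1: [0, -1/2, 0, 10]
R3 ← R3 + (17/3)·R2: [0, 0, 6, 178/3]
R4 ← R4 + (8/3)·R2: [0, 0, 2, 43/3]
R5 ← R5 + (1/3)·R2: [0, 0, 0, 41/3]
R4 ← R4 − (1/3)·R3: [0, 0, 0, -49/9]
R5 ← R5 + (123/49)·R4: [0, 0, 0, 0]
The echelon form has 4 nonzero rows; the last pivot sits in the augmented column, so rank(B) = 3 but rank([B|b]) = 4.
Since the ranks differ, the system is inconsistent.
It has no solutions.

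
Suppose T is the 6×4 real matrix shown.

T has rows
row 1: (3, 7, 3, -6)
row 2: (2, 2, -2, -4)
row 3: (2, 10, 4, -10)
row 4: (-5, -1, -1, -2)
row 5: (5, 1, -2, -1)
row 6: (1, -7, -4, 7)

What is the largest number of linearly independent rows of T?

3

Row reduce to echelon form.
R2 ← R2 − (2/3)·R1: [0, -8/3, -4, 0]
R3 ← R3 − (2/3)·R1: [0, 16/3, 2, -6]
R4 ← R4 + (5/3)·R1: [0, 32/3, 4, -12]
R5 ← R5 − (5/3)·R1: [0, -32/3, -7, 9]
R6 ← R6 − (1/3)·R1: [0, -28/3, -5, 9]
R3 ← R3 + (2)·R2: [0, 0, -6, -6]
R4 ← R4 + (4)·R2: [0, 0, -12, -12]
R5 ← R5 − (4)·R2: [0, 0, 9, 9]
R6 ← R6 − (7/2)·R2: [0, 0, 9, 9]
R4 ← R4 − (2)·R3: [0, 0, 0, 0]
R5 ← R5 + (3/2)·R3: [0, 0, 0, 0]
R6 ← R6 + (3/2)·R3: [0, 0, 0, 0]
Echelon form has 3 nonzero rows, so rank(T) = 3.
The rank gives the maximum number of linearly independent rows: 3.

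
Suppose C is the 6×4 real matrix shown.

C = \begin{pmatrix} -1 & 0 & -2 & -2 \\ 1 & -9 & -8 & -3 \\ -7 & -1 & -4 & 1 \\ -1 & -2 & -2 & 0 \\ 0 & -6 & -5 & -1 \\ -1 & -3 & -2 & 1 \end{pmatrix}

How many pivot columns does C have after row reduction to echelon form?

Row reduce to echelon form.
R2 ← R2 + R1: [0, -9, -10, -5]
R3 ← R3 − (7)·R1: [0, -1, 10, 15]
R4 ← R4 − R1: [0, -2, 0, 2]
R6 ← R6 − R1: [0, -3, 0, 3]
R3 ← R3 − (1/9)·R2: [0, 0, 100/9, 140/9]
R4 ← R4 − (2/9)·R2: [0, 0, 20/9, 28/9]
R5 ← R5 − (2/3)·R2: [0, 0, 5/3, 7/3]
R6 ← R6 − (1/3)·R2: [0, 0, 10/3, 14/3]
R4 ← R4 − (1/5)·R3: [0, 0, 0, 0]
R5 ← R5 − (3/20)·R3: [0, 0, 0, 0]
R6 ← R6 − (3/10)·R3: [0, 0, 0, 0]
Echelon form has 3 nonzero rows, so rank(C) = 3.
Each nonzero row contributes one pivot column: 3 pivot columns.

3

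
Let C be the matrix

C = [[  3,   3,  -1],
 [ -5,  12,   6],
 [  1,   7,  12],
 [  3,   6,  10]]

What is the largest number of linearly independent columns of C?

Row reduce to echelon form.
R2 ← R2 + (5/3)·R1: [0, 17, 13/3]
R3 ← R3 − (1/3)·R1: [0, 6, 37/3]
R4 ← R4 − R1: [0, 3, 11]
R3 ← R3 − (6/17)·R2: [0, 0, 551/51]
R4 ← R4 − (3/17)·R2: [0, 0, 174/17]
R4 ← R4 − (18/19)·R3: [0, 0, 0]
Echelon form has 3 nonzero rows, so rank(C) = 3.
The rank gives the maximum number of linearly independent columns: 3.

3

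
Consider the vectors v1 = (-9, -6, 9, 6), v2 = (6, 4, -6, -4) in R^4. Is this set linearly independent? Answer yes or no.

no

Form the matrix with these vectors as rows and row reduce.
R2 ← R2 + (2/3)·R1: [0, 0, 0, 0]
1 nonzero row, so the 2 vectors span a space of dimension 1.
Since 1 < 2, the vectors are linearly dependent.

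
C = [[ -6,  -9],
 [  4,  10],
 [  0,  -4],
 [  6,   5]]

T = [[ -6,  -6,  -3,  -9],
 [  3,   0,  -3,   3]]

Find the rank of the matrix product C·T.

First compute CT:
[[  9,  36,  45,  27],
 [  6, -24, -42,  -6],
 [-12,   0,  12, -12],
 [-21, -36, -33, -39]]
Now row reduce the product.
R2 ← R2 − (2/3)·R1: [0, -48, -72, -24]
R3 ← R3 + (4/3)·R1: [0, 48, 72, 24]
R4 ← R4 + (7/3)·R1: [0, 48, 72, 24]
R3 ← R3 + R2: [0, 0, 0, 0]
R4 ← R4 + R2: [0, 0, 0, 0]
2 nonzero rows, so rank(CT) = 2.

2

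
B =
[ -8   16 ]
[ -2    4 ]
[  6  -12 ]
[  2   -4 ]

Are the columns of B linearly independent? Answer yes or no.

Row reduce B to echelon form.
R2 ← R2 − (1/4)·R1: [0, 0]
R3 ← R3 + (3/4)·R1: [0, 0]
R4 ← R4 + (1/4)·R1: [0, 0]
1 pivot among 2 columns.
Only 1 < 2 pivot columns, so the columns are linearly dependent.

no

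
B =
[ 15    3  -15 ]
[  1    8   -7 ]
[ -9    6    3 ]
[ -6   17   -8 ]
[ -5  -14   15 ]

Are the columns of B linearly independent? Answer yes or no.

Row reduce B to echelon form.
R2 ← R2 − (1/15)·R1: [0, 39/5, -6]
R3 ← R3 + (3/5)·R1: [0, 39/5, -6]
R4 ← R4 + (2/5)·R1: [0, 91/5, -14]
R5 ← R5 + (1/3)·R1: [0, -13, 10]
R3 ← R3 − R2: [0, 0, 0]
R4 ← R4 − (7/3)·R2: [0, 0, 0]
R5 ← R5 + (5/3)·R2: [0, 0, 0]
2 pivots among 3 columns.
Only 2 < 3 pivot columns, so the columns are linearly dependent.

no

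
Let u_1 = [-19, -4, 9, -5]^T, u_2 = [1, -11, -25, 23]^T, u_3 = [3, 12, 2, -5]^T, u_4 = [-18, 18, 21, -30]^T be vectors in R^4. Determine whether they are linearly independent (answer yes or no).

yes

Form the matrix with these vectors as rows and row reduce.
R2 ← R2 + (1/19)·R1: [0, -213/19, -466/19, 432/19]
R3 ← R3 + (3/19)·R1: [0, 216/19, 65/19, -110/19]
R4 ← R4 − (18/19)·R1: [0, 414/19, 237/19, -480/19]
R3 ← R3 + (72/71)·R2: [0, 0, -1523/71, 1226/71]
R4 ← R4 + (138/71)·R2: [0, 0, -2499/71, 1344/71]
R4 ← R4 − (2499/1523)·R3: [0, 0, 0, -14322/1523]
4 nonzero rows, so the 4 vectors span a space of dimension 4.
Since 4 = 4, the vectors are linearly independent.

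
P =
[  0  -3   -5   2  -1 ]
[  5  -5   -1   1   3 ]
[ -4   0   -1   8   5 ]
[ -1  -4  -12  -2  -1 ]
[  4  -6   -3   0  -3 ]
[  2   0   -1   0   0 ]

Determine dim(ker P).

0

Row reduce to echelon form.
Swap R1 ↔ R2
R3 ← R3 + (4/5)·R1: [0, -4, -9/5, 44/5, 37/5]
R4 ← R4 + (1/5)·R1: [0, -5, -61/5, -9/5, -2/5]
R5 ← R5 − (4/5)·R1: [0, -2, -11/5, -4/5, -27/5]
R6 ← R6 − (2/5)·R1: [0, 2, -3/5, -2/5, -6/5]
R3 ← R3 − (4/3)·R2: [0, 0, 73/15, 92/15, 131/15]
R4 ← R4 − (5/3)·R2: [0, 0, -58/15, -77/15, 19/15]
R5 ← R5 − (2/3)·R2: [0, 0, 17/15, -32/15, -71/15]
R6 ← R6 + (2/3)·R2: [0, 0, -59/15, 14/15, -28/15]
R4 ← R4 + (58/73)·R3: [0, 0, 0, -19/73, 599/73]
R5 ← R5 − (17/73)·R3: [0, 0, 0, -260/73, -494/73]
R6 ← R6 + (59/73)·R3: [0, 0, 0, 430/73, 379/73]
R5 ← R5 − (260/19)·R4: [0, 0, 0, 0, -2262/19]
R6 ← R6 + (430/19)·R4: [0, 0, 0, 0, 3627/19]
R6 ← R6 + (93/58)·R5: [0, 0, 0, 0, 0]
5 nonzero rows, so rank(P) = 5.
P has 5 columns; by rank–nullity, nullity = 5 − 5 = 0.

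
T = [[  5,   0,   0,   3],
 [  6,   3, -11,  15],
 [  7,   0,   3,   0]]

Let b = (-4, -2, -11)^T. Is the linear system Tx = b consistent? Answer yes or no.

Row reduce the augmented matrix [T | b].
R2 ← R2 − (6/5)·R1: [0, 3, -11, 57/5, 14/5]
R3 ← R3 − (7/5)·R1: [0, 0, 3, -21/5, -27/5]
The echelon form has 3 nonzero rows, and every pivot lies in the first 4 columns, so rank(T) = rank([T|b]) = 3.
The system is consistent.

yes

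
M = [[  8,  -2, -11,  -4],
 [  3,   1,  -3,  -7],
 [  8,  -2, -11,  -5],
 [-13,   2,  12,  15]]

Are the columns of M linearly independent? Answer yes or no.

yes

Row reduce M to echelon form.
R2 ← R2 − (3/8)·R1: [0, 7/4, 9/8, -11/2]
R3 ← R3 − R1: [0, 0, 0, -1]
R4 ← R4 + (13/8)·R1: [0, -5/4, -47/8, 17/2]
R4 ← R4 + (5/7)·R2: [0, 0, -71/14, 32/7]
Swap R3 ↔ R4
4 pivots among 4 columns.
Every column is a pivot column, so the columns are linearly independent.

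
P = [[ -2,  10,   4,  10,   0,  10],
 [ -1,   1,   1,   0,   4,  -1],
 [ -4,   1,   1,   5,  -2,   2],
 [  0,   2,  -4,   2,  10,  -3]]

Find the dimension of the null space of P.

Row reduce to echelon form.
R2 ← R2 − (1/2)·R1: [0, -4, -1, -5, 4, -6]
R3 ← R3 − (2)·R1: [0, -19, -7, -15, -2, -18]
R3 ← R3 − (19/4)·R2: [0, 0, -9/4, 35/4, -21, 21/2]
R4 ← R4 + (1/2)·R2: [0, 0, -9/2, -1/2, 12, -6]
R4 ← R4 − (2)·R3: [0, 0, 0, -18, 54, -27]
4 nonzero rows, so rank(P) = 4.
P has 6 columns; by rank–nullity, nullity = 6 − 4 = 2.

2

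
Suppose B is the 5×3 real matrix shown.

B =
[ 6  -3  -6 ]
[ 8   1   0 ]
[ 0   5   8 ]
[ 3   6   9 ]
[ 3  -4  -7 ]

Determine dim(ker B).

Row reduce to echelon form.
R2 ← R2 − (4/3)·R1: [0, 5, 8]
R4 ← R4 − (1/2)·R1: [0, 15/2, 12]
R5 ← R5 − (1/2)·R1: [0, -5/2, -4]
R3 ← R3 − R2: [0, 0, 0]
R4 ← R4 − (3/2)·R2: [0, 0, 0]
R5 ← R5 + (1/2)·R2: [0, 0, 0]
2 nonzero rows, so rank(B) = 2.
B has 3 columns; by rank–nullity, nullity = 3 − 2 = 1.

1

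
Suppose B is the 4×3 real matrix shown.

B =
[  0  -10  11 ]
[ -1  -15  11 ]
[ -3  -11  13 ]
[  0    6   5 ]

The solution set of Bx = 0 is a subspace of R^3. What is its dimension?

Row reduce to echelon form.
Swap R1 ↔ R2
R3 ← R3 − (3)·R1: [0, 34, -20]
R3 ← R3 + (17/5)·R2: [0, 0, 87/5]
R4 ← R4 + (3/5)·R2: [0, 0, 58/5]
R4 ← R4 − (2/3)·R3: [0, 0, 0]
3 nonzero rows, so rank(B) = 3.
B has 3 columns; by rank–nullity, nullity = 3 − 3 = 0.

0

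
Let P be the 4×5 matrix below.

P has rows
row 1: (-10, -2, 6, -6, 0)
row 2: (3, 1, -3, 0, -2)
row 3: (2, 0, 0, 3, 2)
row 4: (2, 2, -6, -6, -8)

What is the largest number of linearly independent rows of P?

Row reduce to echelon form.
R2 ← R2 + (3/10)·R1: [0, 2/5, -6/5, -9/5, -2]
R3 ← R3 + (1/5)·R1: [0, -2/5, 6/5, 9/5, 2]
R4 ← R4 + (1/5)·R1: [0, 8/5, -24/5, -36/5, -8]
R3 ← R3 + R2: [0, 0, 0, 0, 0]
R4 ← R4 − (4)·R2: [0, 0, 0, 0, 0]
Echelon form has 2 nonzero rows, so rank(P) = 2.
The rank gives the maximum number of linearly independent rows: 2.

2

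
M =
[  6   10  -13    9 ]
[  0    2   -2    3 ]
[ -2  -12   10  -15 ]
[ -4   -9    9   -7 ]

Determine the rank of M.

4

Row reduce to echelon form.
R3 ← R3 + (1/3)·R1: [0, -26/3, 17/3, -12]
R4 ← R4 + (2/3)·R1: [0, -7/3, 1/3, -1]
R3 ← R3 + (13/3)·R2: [0, 0, -3, 1]
R4 ← R4 + (7/6)·R2: [0, 0, -2, 5/2]
R4 ← R4 − (2/3)·R3: [0, 0, 0, 11/6]
Echelon form has 4 nonzero rows, so rank(M) = 4.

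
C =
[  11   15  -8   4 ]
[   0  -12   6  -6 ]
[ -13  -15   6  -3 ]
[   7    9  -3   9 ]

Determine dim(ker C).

0

Row reduce to echelon form.
R3 ← R3 + (13/11)·R1: [0, 30/11, -38/11, 19/11]
R4 ← R4 − (7/11)·R1: [0, -6/11, 23/11, 71/11]
R3 ← R3 + (5/22)·R2: [0, 0, -23/11, 4/11]
R4 ← R4 − (1/22)·R2: [0, 0, 20/11, 74/11]
R4 ← R4 + (20/23)·R3: [0, 0, 0, 162/23]
4 nonzero rows, so rank(C) = 4.
C has 4 columns; by rank–nullity, nullity = 4 − 4 = 0.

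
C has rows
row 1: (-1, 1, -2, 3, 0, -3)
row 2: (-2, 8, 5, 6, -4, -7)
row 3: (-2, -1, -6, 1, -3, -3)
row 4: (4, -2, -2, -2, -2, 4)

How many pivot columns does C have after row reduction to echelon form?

Row reduce to echelon form.
R2 ← R2 − (2)·R1: [0, 6, 9, 0, -4, -1]
R3 ← R3 − (2)·R1: [0, -3, -2, -5, -3, 3]
R4 ← R4 + (4)·R1: [0, 2, -10, 10, -2, -8]
R3 ← R3 + (1/2)·R2: [0, 0, 5/2, -5, -5, 5/2]
R4 ← R4 − (1/3)·R2: [0, 0, -13, 10, -2/3, -23/3]
R4 ← R4 + (26/5)·R3: [0, 0, 0, -16, -80/3, 16/3]
Echelon form has 4 nonzero rows, so rank(C) = 4.
Each nonzero row contributes one pivot column: 4 pivot columns.

4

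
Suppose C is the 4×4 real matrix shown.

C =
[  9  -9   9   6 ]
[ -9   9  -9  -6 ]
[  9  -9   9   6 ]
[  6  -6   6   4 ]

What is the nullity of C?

Row reduce to echelon form.
R2 ← R2 + R1: [0, 0, 0, 0]
R3 ← R3 − R1: [0, 0, 0, 0]
R4 ← R4 − (2/3)·R1: [0, 0, 0, 0]
1 nonzero row, so rank(C) = 1.
C has 4 columns; by rank–nullity, nullity = 4 − 1 = 3.

3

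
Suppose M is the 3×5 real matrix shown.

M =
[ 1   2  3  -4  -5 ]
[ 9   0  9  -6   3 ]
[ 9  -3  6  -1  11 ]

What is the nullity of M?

Row reduce to echelon form.
R2 ← R2 − (9)·R1: [0, -18, -18, 30, 48]
R3 ← R3 − (9)·R1: [0, -21, -21, 35, 56]
R3 ← R3 − (7/6)·R2: [0, 0, 0, 0, 0]
2 nonzero rows, so rank(M) = 2.
M has 5 columns; by rank–nullity, nullity = 5 − 2 = 3.

3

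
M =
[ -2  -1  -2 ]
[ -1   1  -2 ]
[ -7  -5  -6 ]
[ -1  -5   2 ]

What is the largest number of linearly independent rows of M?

Row reduce to echelon form.
R2 ← R2 − (1/2)·R1: [0, 3/2, -1]
R3 ← R3 − (7/2)·R1: [0, -3/2, 1]
R4 ← R4 − (1/2)·R1: [0, -9/2, 3]
R3 ← R3 + R2: [0, 0, 0]
R4 ← R4 + (3)·R2: [0, 0, 0]
Echelon form has 2 nonzero rows, so rank(M) = 2.
The rank gives the maximum number of linearly independent rows: 2.

2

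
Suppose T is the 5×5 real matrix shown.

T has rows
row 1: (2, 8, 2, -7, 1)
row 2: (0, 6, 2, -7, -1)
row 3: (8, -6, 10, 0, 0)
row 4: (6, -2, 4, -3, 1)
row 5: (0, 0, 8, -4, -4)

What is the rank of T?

Row reduce to echelon form.
R3 ← R3 − (4)·R1: [0, -38, 2, 28, -4]
R4 ← R4 − (3)·R1: [0, -26, -2, 18, -2]
R3 ← R3 + (19/3)·R2: [0, 0, 44/3, -49/3, -31/3]
R4 ← R4 + (13/3)·R2: [0, 0, 20/3, -37/3, -19/3]
R4 ← R4 − (5/11)·R3: [0, 0, 0, -54/11, -18/11]
R5 ← R5 − (6/11)·R3: [0, 0, 0, 54/11, 18/11]
R5 ← R5 + R4: [0, 0, 0, 0, 0]
Echelon form has 4 nonzero rows, so rank(T) = 4.

4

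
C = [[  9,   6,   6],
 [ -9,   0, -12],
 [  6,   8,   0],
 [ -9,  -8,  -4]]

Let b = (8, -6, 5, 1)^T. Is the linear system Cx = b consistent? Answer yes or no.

no

Row reduce the augmented matrix [C | b].
R2 ← R2 + R1: [0, 6, -6, 2]
R3 ← R3 − (2/3)·R1: [0, 4, -4, -1/3]
R4 ← R4 + R1: [0, -2, 2, 9]
R3 ← R3 − (2/3)·R2: [0, 0, 0, -5/3]
R4 ← R4 + (1/3)·R2: [0, 0, 0, 29/3]
R4 ← R4 + (29/5)·R3: [0, 0, 0, 0]
The echelon form has 3 nonzero rows; the last pivot sits in the augmented column, so rank(C) = 2 but rank([C|b]) = 3.
Since the ranks differ, the system is inconsistent.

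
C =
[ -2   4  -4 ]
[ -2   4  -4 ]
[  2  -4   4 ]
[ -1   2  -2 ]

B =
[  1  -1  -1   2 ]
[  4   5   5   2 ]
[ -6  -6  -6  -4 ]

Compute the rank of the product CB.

First compute CB:
[[ 38,  46,  46,  20],
 [ 38,  46,  46,  20],
 [-38, -46, -46, -20],
 [ 19,  23,  23,  10]]
Now row reduce the product.
R2 ← R2 − R1: [0, 0, 0, 0]
R3 ← R3 + R1: [0, 0, 0, 0]
R4 ← R4 − (1/2)·R1: [0, 0, 0, 0]
1 nonzero row, so rank(CB) = 1.

1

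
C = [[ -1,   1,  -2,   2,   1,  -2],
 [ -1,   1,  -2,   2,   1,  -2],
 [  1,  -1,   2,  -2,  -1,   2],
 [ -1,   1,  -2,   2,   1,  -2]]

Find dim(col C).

1

Row reduce to echelon form.
R2 ← R2 − R1: [0, 0, 0, 0, 0, 0]
R3 ← R3 + R1: [0, 0, 0, 0, 0, 0]
R4 ← R4 − R1: [0, 0, 0, 0, 0, 0]
Echelon form has 1 nonzero row, so rank(C) = 1.
The column space has dimension equal to the rank: 1.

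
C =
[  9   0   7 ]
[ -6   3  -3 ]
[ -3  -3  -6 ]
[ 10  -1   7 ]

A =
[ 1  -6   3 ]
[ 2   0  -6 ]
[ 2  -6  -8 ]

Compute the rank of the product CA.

First compute CA:
[[ 23, -96, -29],
 [ -6,  54, -12],
 [-21,  54,  57],
 [ 22, -102, -20]]
Now row reduce the product.
R2 ← R2 + (6/23)·R1: [0, 666/23, -450/23]
R3 ← R3 + (21/23)·R1: [0, -774/23, 702/23]
R4 ← R4 − (22/23)·R1: [0, -234/23, 178/23]
R3 ← R3 + (43/37)·R2: [0, 0, 288/37]
R4 ← R4 + (13/37)·R2: [0, 0, 32/37]
R4 ← R4 − (1/9)·R3: [0, 0, 0]
3 nonzero rows, so rank(CA) = 3.

3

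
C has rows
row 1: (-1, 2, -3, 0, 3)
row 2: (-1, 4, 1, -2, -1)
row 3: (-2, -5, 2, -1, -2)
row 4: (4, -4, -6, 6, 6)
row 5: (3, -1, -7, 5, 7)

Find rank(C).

3

Row reduce to echelon form.
R2 ← R2 − R1: [0, 2, 4, -2, -4]
R3 ← R3 − (2)·R1: [0, -9, 8, -1, -8]
R4 ← R4 + (4)·R1: [0, 4, -18, 6, 18]
R5 ← R5 + (3)·R1: [0, 5, -16, 5, 16]
R3 ← R3 + (9/2)·R2: [0, 0, 26, -10, -26]
R4 ← R4 − (2)·R2: [0, 0, -26, 10, 26]
R5 ← R5 − (5/2)·R2: [0, 0, -26, 10, 26]
R4 ← R4 + R3: [0, 0, 0, 0, 0]
R5 ← R5 + R3: [0, 0, 0, 0, 0]
Echelon form has 3 nonzero rows, so rank(C) = 3.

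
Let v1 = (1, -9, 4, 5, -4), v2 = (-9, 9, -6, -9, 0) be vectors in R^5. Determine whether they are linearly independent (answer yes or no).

Form the matrix with these vectors as rows and row reduce.
R2 ← R2 + (9)·R1: [0, -72, 30, 36, -36]
2 nonzero rows, so the 2 vectors span a space of dimension 2.
Since 2 = 2, the vectors are linearly independent.

yes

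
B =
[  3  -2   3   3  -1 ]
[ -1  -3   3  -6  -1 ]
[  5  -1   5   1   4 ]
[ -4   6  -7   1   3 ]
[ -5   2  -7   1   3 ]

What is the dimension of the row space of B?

Row reduce to echelon form.
R2 ← R2 + (1/3)·R1: [0, -11/3, 4, -5, -4/3]
R3 ← R3 − (5/3)·R1: [0, 7/3, 0, -4, 17/3]
R4 ← R4 + (4/3)·R1: [0, 10/3, -3, 5, 5/3]
R5 ← R5 + (5/3)·R1: [0, -4/3, -2, 6, 4/3]
R3 ← R3 + (7/11)·R2: [0, 0, 28/11, -79/11, 53/11]
R4 ← R4 + (10/11)·R2: [0, 0, 7/11, 5/11, 5/11]
R5 ← R5 − (4/11)·R2: [0, 0, -38/11, 86/11, 20/11]
R4 ← R4 − (1/4)·R3: [0, 0, 0, 9/4, -3/4]
R5 ← R5 + (19/14)·R3: [0, 0, 0, -27/14, 117/14]
R5 ← R5 + (6/7)·R4: [0, 0, 0, 0, 54/7]
Echelon form has 5 nonzero rows, so rank(B) = 5.
The row space has dimension equal to the rank: 5.

5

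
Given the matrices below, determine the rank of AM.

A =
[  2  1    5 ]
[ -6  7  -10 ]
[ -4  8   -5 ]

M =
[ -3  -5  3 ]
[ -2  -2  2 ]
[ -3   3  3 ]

First compute AM:
[[-23,   3,  23],
 [ 34, -14, -34],
 [ 11, -11, -11]]
Now row reduce the product.
R2 ← R2 + (34/23)·R1: [0, -220/23, 0]
R3 ← R3 + (11/23)·R1: [0, -220/23, 0]
R3 ← R3 − R2: [0, 0, 0]
2 nonzero rows, so rank(AM) = 2.

2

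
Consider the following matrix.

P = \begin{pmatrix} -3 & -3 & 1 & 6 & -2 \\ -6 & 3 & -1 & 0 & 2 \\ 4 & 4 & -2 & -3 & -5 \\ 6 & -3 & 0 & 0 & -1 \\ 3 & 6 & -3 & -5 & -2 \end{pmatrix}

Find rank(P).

Row reduce to echelon form.
R2 ← R2 − (2)·R1: [0, 9, -3, -12, 6]
R3 ← R3 + (4/3)·R1: [0, 0, -2/3, 5, -23/3]
R4 ← R4 + (2)·R1: [0, -9, 2, 12, -5]
R5 ← R5 + R1: [0, 3, -2, 1, -4]
R4 ← R4 + R2: [0, 0, -1, 0, 1]
R5 ← R5 − (1/3)·R2: [0, 0, -1, 5, -6]
R4 ← R4 − (3/2)·R3: [0, 0, 0, -15/2, 25/2]
R5 ← R5 − (3/2)·R3: [0, 0, 0, -5/2, 11/2]
R5 ← R5 − (1/3)·R4: [0, 0, 0, 0, 4/3]
Echelon form has 5 nonzero rows, so rank(P) = 5.

5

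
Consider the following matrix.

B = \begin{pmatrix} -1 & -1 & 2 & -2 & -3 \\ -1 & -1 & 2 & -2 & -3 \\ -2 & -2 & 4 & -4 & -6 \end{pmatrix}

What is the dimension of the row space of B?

Row reduce to echelon form.
R2 ← R2 − R1: [0, 0, 0, 0, 0]
R3 ← R3 − (2)·R1: [0, 0, 0, 0, 0]
Echelon form has 1 nonzero row, so rank(B) = 1.
The row space has dimension equal to the rank: 1.

1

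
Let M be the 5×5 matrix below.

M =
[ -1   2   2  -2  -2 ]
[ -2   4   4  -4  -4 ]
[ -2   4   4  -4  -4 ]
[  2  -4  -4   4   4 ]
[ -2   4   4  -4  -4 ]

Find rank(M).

1

Row reduce to echelon form.
R2 ← R2 − (2)·R1: [0, 0, 0, 0, 0]
R3 ← R3 − (2)·R1: [0, 0, 0, 0, 0]
R4 ← R4 + (2)·R1: [0, 0, 0, 0, 0]
R5 ← R5 − (2)·R1: [0, 0, 0, 0, 0]
Echelon form has 1 nonzero row, so rank(M) = 1.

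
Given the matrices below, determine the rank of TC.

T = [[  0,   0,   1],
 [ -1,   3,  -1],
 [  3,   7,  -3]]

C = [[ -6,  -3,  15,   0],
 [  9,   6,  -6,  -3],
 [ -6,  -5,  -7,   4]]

First compute TC:
[[ -6,  -5,  -7,   4],
 [ 39,  26, -26, -13],
 [ 63,  48,  24, -33]]
Now row reduce the product.
R2 ← R2 + (13/2)·R1: [0, -13/2, -143/2, 13]
R3 ← R3 + (21/2)·R1: [0, -9/2, -99/2, 9]
R3 ← R3 − (9/13)·R2: [0, 0, 0, 0]
2 nonzero rows, so rank(TC) = 2.

2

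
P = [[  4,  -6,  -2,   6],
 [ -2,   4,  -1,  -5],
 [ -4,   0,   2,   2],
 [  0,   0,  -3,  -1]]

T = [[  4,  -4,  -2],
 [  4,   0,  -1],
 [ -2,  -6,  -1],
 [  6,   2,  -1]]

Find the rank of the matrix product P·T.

2

First compute PT:
[[ 32,   8,  -6],
 [-20,   4,   6],
 [ -8,   8,   4],
 [  0,  16,   4]]
Now row reduce the product.
R2 ← R2 + (5/8)·R1: [0, 9, 9/4]
R3 ← R3 + (1/4)·R1: [0, 10, 5/2]
R3 ← R3 − (10/9)·R2: [0, 0, 0]
R4 ← R4 − (16/9)·R2: [0, 0, 0]
2 nonzero rows, so rank(PT) = 2.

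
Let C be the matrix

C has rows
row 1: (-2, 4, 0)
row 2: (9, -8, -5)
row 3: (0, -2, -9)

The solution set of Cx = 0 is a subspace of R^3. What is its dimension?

0

Row reduce to echelon form.
R2 ← R2 + (9/2)·R1: [0, 10, -5]
R3 ← R3 + (1/5)·R2: [0, 0, -10]
3 nonzero rows, so rank(C) = 3.
C has 3 columns; by rank–nullity, nullity = 3 − 3 = 0.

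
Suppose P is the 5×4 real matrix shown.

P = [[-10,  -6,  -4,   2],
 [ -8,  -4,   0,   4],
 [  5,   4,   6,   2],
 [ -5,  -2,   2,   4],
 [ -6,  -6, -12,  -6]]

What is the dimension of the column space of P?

2

Row reduce to echelon form.
R2 ← R2 − (4/5)·R1: [0, 4/5, 16/5, 12/5]
R3 ← R3 + (1/2)·R1: [0, 1, 4, 3]
R4 ← R4 − (1/2)·R1: [0, 1, 4, 3]
R5 ← R5 − (3/5)·R1: [0, -12/5, -48/5, -36/5]
R3 ← R3 − (5/4)·R2: [0, 0, 0, 0]
R4 ← R4 − (5/4)·R2: [0, 0, 0, 0]
R5 ← R5 + (3)·R2: [0, 0, 0, 0]
Echelon form has 2 nonzero rows, so rank(P) = 2.
The column space has dimension equal to the rank: 2.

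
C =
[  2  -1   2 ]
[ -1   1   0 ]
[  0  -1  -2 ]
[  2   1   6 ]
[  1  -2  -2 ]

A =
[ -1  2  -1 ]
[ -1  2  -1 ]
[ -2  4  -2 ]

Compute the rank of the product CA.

First compute CA:
[[ -5,  10,  -5],
 [  0,   0,   0],
 [  5, -10,   5],
 [-15,  30, -15],
 [  5, -10,   5]]
Now row reduce the product.
R3 ← R3 + R1: [0, 0, 0]
R4 ← R4 − (3)·R1: [0, 0, 0]
R5 ← R5 + R1: [0, 0, 0]
1 nonzero row, so rank(CA) = 1.

1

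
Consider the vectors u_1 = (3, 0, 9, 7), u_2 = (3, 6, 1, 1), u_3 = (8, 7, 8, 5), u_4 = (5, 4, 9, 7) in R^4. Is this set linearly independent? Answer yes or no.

no

Form the matrix with these vectors as rows and row reduce.
R2 ← R2 − R1: [0, 6, -8, -6]
R3 ← R3 − (8/3)·R1: [0, 7, -16, -41/3]
R4 ← R4 − (5/3)·R1: [0, 4, -6, -14/3]
R3 ← R3 − (7/6)·R2: [0, 0, -20/3, -20/3]
R4 ← R4 − (2/3)·R2: [0, 0, -2/3, -2/3]
R4 ← R4 − (1/10)·R3: [0, 0, 0, 0]
3 nonzero rows, so the 4 vectors span a space of dimension 3.
Since 3 < 4, the vectors are linearly dependent.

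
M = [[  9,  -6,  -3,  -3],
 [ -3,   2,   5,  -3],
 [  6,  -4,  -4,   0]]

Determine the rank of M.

Row reduce to echelon form.
R2 ← R2 + (1/3)·R1: [0, 0, 4, -4]
R3 ← R3 − (2/3)·R1: [0, 0, -2, 2]
R3 ← R3 + (1/2)·R2: [0, 0, 0, 0]
Echelon form has 2 nonzero rows, so rank(M) = 2.

2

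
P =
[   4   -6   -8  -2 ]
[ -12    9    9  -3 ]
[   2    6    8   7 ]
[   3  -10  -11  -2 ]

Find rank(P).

Row reduce to echelon form.
R2 ← R2 + (3)·R1: [0, -9, -15, -9]
R3 ← R3 − (1/2)·R1: [0, 9, 12, 8]
R4 ← R4 − (3/4)·R1: [0, -11/2, -5, -1/2]
R3 ← R3 + R2: [0, 0, -3, -1]
R4 ← R4 − (11/18)·R2: [0, 0, 25/6, 5]
R4 ← R4 + (25/18)·R3: [0, 0, 0, 65/18]
Echelon form has 4 nonzero rows, so rank(P) = 4.

4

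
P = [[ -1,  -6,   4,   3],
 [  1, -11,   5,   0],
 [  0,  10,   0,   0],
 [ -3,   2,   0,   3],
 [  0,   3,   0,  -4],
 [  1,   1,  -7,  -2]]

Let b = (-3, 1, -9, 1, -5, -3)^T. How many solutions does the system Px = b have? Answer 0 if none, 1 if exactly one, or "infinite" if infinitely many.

0

Row reduce the augmented matrix [P | b].
R2 ← R2 + R1: [0, -17, 9, 3, -2]
R4 ← R4 − (3)·R1: [0, 20, -12, -6, 10]
R6 ← R6 + R1: [0, -5, -3, 1, -6]
R3 ← R3 + (10/17)·R2: [0, 0, 90/17, 30/17, -173/17]
R4 ← R4 + (20/17)·R2: [0, 0, -24/17, -42/17, 130/17]
R5 ← R5 + (3/17)·R2: [0, 0, 27/17, -59/17, -91/17]
R6 ← R6 − (5/17)·R2: [0, 0, -96/17, 2/17, -92/17]
R4 ← R4 + (4/15)·R3: [0, 0, 0, -2, 74/15]
R5 ← R5 − (3/10)·R3: [0, 0, 0, -4, -23/10]
R6 ← R6 + (16/15)·R3: [0, 0, 0, 2, -244/15]
R5 ← R5 − (2)·R4: [0, 0, 0, 0, -73/6]
R6 ← R6 + R4: [0, 0, 0, 0, -34/3]
R6 ← R6 − (68/73)·R5: [0, 0, 0, 0, 0]
The echelon form has 5 nonzero rows; the last pivot sits in the augmented column, so rank(P) = 4 but rank([P|b]) = 5.
Since the ranks differ, the system is inconsistent.
It has no solutions.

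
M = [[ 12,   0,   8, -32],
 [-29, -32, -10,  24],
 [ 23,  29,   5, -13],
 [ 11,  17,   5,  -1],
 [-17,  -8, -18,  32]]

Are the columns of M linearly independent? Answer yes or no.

Row reduce M to echelon form.
R2 ← R2 + (29/12)·R1: [0, -32, 28/3, -160/3]
R3 ← R3 − (23/12)·R1: [0, 29, -31/3, 145/3]
R4 ← R4 − (11/12)·R1: [0, 17, -7/3, 85/3]
R5 ← R5 + (17/12)·R1: [0, -8, -20/3, -40/3]
R3 ← R3 + (29/32)·R2: [0, 0, -15/8, 0]
R4 ← R4 + (17/32)·R2: [0, 0, 21/8, 0]
R5 ← R5 − (1/4)·R2: [0, 0, -9, 0]
R4 ← R4 + (7/5)·R3: [0, 0, 0, 0]
R5 ← R5 − (24/5)·R3: [0, 0, 0, 0]
3 pivots among 4 columns.
Only 3 < 4 pivot columns, so the columns are linearly dependent.

no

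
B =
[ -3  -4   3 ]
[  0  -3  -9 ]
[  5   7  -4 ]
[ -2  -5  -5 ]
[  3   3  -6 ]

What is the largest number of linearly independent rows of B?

2

Row reduce to echelon form.
R3 ← R3 + (5/3)·R1: [0, 1/3, 1]
R4 ← R4 − (2/3)·R1: [0, -7/3, -7]
R5 ← R5 + R1: [0, -1, -3]
R3 ← R3 + (1/9)·R2: [0, 0, 0]
R4 ← R4 − (7/9)·R2: [0, 0, 0]
R5 ← R5 − (1/3)·R2: [0, 0, 0]
Echelon form has 2 nonzero rows, so rank(B) = 2.
The rank gives the maximum number of linearly independent rows: 2.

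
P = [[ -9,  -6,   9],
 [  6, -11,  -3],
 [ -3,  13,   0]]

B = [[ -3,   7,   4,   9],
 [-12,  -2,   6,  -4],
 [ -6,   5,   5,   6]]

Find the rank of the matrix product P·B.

First compute PB:
[[ 45,  -6, -27,  -3],
 [132,  49, -57,  80],
 [-147, -47,  66, -79]]
Now row reduce the product.
R2 ← R2 − (44/15)·R1: [0, 333/5, 111/5, 444/5]
R3 ← R3 + (49/15)·R1: [0, -333/5, -111/5, -444/5]
R3 ← R3 + R2: [0, 0, 0, 0]
2 nonzero rows, so rank(PB) = 2.

2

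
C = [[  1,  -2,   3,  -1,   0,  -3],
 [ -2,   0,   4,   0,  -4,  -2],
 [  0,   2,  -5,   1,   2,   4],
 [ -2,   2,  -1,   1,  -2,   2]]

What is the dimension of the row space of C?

2

Row reduce to echelon form.
R2 ← R2 + (2)·R1: [0, -4, 10, -2, -4, -8]
R4 ← R4 + (2)·R1: [0, -2, 5, -1, -2, -4]
R3 ← R3 + (1/2)·R2: [0, 0, 0, 0, 0, 0]
R4 ← R4 − (1/2)·R2: [0, 0, 0, 0, 0, 0]
Echelon form has 2 nonzero rows, so rank(C) = 2.
The row space has dimension equal to the rank: 2.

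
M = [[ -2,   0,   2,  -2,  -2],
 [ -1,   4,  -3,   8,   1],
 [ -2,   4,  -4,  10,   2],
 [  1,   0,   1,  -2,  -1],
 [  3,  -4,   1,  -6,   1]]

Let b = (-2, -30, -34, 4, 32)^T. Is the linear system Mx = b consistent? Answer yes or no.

yes

Row reduce the augmented matrix [M | b].
R2 ← R2 − (1/2)·R1: [0, 4, -4, 9, 2, -29]
R3 ← R3 − R1: [0, 4, -6, 12, 4, -32]
R4 ← R4 + (1/2)·R1: [0, 0, 2, -3, -2, 3]
R5 ← R5 + (3/2)·R1: [0, -4, 4, -9, -2, 29]
R3 ← R3 − R2: [0, 0, -2, 3, 2, -3]
R5 ← R5 + R2: [0, 0, 0, 0, 0, 0]
R4 ← R4 + R3: [0, 0, 0, 0, 0, 0]
The echelon form has 3 nonzero rows, and every pivot lies in the first 5 columns, so rank(M) = rank([M|b]) = 3.
The system is consistent.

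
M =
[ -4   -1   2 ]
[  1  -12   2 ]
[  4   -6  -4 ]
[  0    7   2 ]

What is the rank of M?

Row reduce to echelon form.
R2 ← R2 + (1/4)·R1: [0, -49/4, 5/2]
R3 ← R3 + R1: [0, -7, -2]
R3 ← R3 − (4/7)·R2: [0, 0, -24/7]
R4 ← R4 + (4/7)·R2: [0, 0, 24/7]
R4 ← R4 + R3: [0, 0, 0]
Echelon form has 3 nonzero rows, so rank(M) = 3.

3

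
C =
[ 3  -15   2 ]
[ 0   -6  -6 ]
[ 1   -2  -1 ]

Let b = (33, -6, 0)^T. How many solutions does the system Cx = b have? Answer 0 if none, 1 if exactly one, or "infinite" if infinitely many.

1

Row reduce the augmented matrix [C | b].
R3 ← R3 − (1/3)·R1: [0, 3, -5/3, -11]
R3 ← R3 + (1/2)·R2: [0, 0, -14/3, -14]
The echelon form has 3 nonzero rows, and every pivot lies in the first 3 columns, so rank(C) = rank([C|b]) = 3.
The system is consistent.
rank = 3 = number of unknowns, so the solution is unique.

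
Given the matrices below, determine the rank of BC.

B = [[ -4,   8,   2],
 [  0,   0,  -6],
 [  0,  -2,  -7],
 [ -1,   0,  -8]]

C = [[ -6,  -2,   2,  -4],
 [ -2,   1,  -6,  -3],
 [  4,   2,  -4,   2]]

2

First compute BC:
[[ 16,  20, -64,  -4],
 [-24, -12,  24, -12],
 [-24, -16,  40,  -8],
 [-26, -14,  30, -12]]
Now row reduce the product.
R2 ← R2 + (3/2)·R1: [0, 18, -72, -18]
R3 ← R3 + (3/2)·R1: [0, 14, -56, -14]
R4 ← R4 + (13/8)·R1: [0, 37/2, -74, -37/2]
R3 ← R3 − (7/9)·R2: [0, 0, 0, 0]
R4 ← R4 − (37/36)·R2: [0, 0, 0, 0]
2 nonzero rows, so rank(BC) = 2.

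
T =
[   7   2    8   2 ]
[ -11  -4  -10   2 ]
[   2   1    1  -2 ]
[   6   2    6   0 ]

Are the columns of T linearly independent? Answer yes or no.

Row reduce T to echelon form.
R2 ← R2 + (11/7)·R1: [0, -6/7, 18/7, 36/7]
R3 ← R3 − (2/7)·R1: [0, 3/7, -9/7, -18/7]
R4 ← R4 − (6/7)·R1: [0, 2/7, -6/7, -12/7]
R3 ← R3 + (1/2)·R2: [0, 0, 0, 0]
R4 ← R4 + (1/3)·R2: [0, 0, 0, 0]
2 pivots among 4 columns.
Only 2 < 4 pivot columns, so the columns are linearly dependent.

no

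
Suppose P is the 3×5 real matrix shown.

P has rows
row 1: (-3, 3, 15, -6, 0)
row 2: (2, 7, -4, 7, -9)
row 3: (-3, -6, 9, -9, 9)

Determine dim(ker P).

3

Row reduce to echelon form.
R2 ← R2 + (2/3)·R1: [0, 9, 6, 3, -9]
R3 ← R3 − R1: [0, -9, -6, -3, 9]
R3 ← R3 + R2: [0, 0, 0, 0, 0]
2 nonzero rows, so rank(P) = 2.
P has 5 columns; by rank–nullity, nullity = 5 − 2 = 3.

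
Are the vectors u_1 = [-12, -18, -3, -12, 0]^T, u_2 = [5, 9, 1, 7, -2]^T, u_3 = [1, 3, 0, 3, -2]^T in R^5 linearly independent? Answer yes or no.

no

Form the matrix with these vectors as rows and row reduce.
R2 ← R2 + (5/12)·R1: [0, 3/2, -1/4, 2, -2]
R3 ← R3 + (1/12)·R1: [0, 3/2, -1/4, 2, -2]
R3 ← R3 − R2: [0, 0, 0, 0, 0]
2 nonzero rows, so the 3 vectors span a space of dimension 2.
Since 2 < 3, the vectors are linearly dependent.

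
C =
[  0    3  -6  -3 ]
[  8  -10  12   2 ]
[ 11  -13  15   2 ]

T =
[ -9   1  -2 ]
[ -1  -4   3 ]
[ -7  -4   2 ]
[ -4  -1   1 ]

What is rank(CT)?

2

First compute CT:
[[ 51,  15,  -6],
 [-154,  -2, -20],
 [-199,   1, -29]]
Now row reduce the product.
R2 ← R2 + (154/51)·R1: [0, 736/17, -648/17]
R3 ← R3 + (199/51)·R1: [0, 1012/17, -891/17]
R3 ← R3 − (11/8)·R2: [0, 0, 0]
2 nonzero rows, so rank(CT) = 2.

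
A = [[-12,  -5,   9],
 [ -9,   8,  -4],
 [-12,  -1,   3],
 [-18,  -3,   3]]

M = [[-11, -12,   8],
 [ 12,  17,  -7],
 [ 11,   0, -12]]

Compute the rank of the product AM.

3

First compute AM:
[[171,  59, -169],
 [151, 244, -80],
 [153, 127, -125],
 [195, 165, -159]]
Now row reduce the product.
R2 ← R2 − (151/171)·R1: [0, 32815/171, 11839/171]
R3 ← R3 − (17/19)·R1: [0, 1410/19, 498/19]
R4 ← R4 − (65/57)·R1: [0, 5570/57, 1922/57]
R3 ← R3 − (2538/6563)·R2: [0, 0, -3696/6563]
R4 ← R4 − (3342/6563)·R2: [0, 0, -10080/6563]
R4 ← R4 − (30/11)·R3: [0, 0, 0]
3 nonzero rows, so rank(AM) = 3.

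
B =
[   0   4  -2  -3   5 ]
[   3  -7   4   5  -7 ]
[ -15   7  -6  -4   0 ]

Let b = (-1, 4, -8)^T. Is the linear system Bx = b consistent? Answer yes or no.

no

Row reduce the augmented matrix [B | b].
Swap R1 ↔ R2
R3 ← R3 + (5)·R1: [0, -28, 14, 21, -35, 12]
R3 ← R3 + (7)·R2: [0, 0, 0, 0, 0, 5]
The echelon form has 3 nonzero rows; the last pivot sits in the augmented column, so rank(B) = 2 but rank([B|b]) = 3.
Since the ranks differ, the system is inconsistent.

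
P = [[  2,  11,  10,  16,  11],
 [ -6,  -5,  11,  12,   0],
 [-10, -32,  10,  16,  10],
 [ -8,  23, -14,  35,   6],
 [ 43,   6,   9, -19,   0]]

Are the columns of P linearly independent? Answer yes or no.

yes

Row reduce P to echelon form.
R2 ← R2 + (3)·R1: [0, 28, 41, 60, 33]
R3 ← R3 + (5)·R1: [0, 23, 60, 96, 65]
R4 ← R4 + (4)·R1: [0, 67, 26, 99, 50]
R5 ← R5 − (43/2)·R1: [0, -461/2, -206, -363, -473/2]
R3 ← R3 − (23/28)·R2: [0, 0, 737/28, 327/7, 1061/28]
R4 ← R4 − (67/28)·R2: [0, 0, -2019/28, -312/7, -811/28]
R5 ← R5 + (461/56)·R2: [0, 0, 7365/56, 1833/14, 1969/56]
R4 ← R4 + (2019/737)·R3: [0, 0, 0, 61467/737, 55159/737]
R5 ← R5 − (7365/1474)·R3: [0, 0, 0, -75531/737, -113627/737]
R5 ← R5 + (25177/20489)·R4: [0, 0, 0, 0, -1274580/20489]
5 pivots among 5 columns.
Every column is a pivot column, so the columns are linearly independent.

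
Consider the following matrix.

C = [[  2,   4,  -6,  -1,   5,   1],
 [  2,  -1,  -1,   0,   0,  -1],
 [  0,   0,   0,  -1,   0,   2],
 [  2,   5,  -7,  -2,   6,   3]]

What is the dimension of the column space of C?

Row reduce to echelon form.
R2 ← R2 − R1: [0, -5, 5, 1, -5, -2]
R4 ← R4 − R1: [0, 1, -1, -1, 1, 2]
R4 ← R4 + (1/5)·R2: [0, 0, 0, -4/5, 0, 8/5]
R4 ← R4 − (4/5)·R3: [0, 0, 0, 0, 0, 0]
Echelon form has 3 nonzero rows, so rank(C) = 3.
The column space has dimension equal to the rank: 3.

3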